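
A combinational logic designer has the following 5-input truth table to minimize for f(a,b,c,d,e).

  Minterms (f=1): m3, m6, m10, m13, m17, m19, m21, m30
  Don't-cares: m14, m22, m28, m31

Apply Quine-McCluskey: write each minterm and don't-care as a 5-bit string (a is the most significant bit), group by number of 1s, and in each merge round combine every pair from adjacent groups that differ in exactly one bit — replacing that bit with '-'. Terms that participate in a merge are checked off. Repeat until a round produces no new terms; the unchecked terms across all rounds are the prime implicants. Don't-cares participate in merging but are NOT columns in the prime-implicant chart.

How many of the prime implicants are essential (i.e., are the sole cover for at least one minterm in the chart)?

5

size-2^0 implicants → 00011(✓)  00110(✓)  01010(✓)  01101  01110(✓)  10001(✓)  10011(✓)  10101(✓)  10110(✓)  11100(✓)  11110(✓)  11111(✓)
size-2^1 implicants → -0011  -0110(✓)  -1110(✓)  0-110(✓)  01-10  1-110(✓)  10-01  100-1  111-0  1111-
size-2^2 implicants → --110
Unchecked terms (primes): --110, -0011, 01-10, 01101, 10-01, 100-1, 111-0, 1111-
Minterm coverage:
  m3 ⊆ -0011 [E]
  m6 ⊆ --110 [E]
  m10 ⊆ 01-10 [E]
  m13 ⊆ 01101 [E]
  m17 ⊆ 10-01,100-1
  m19 ⊆ -0011,100-1
  m21 ⊆ 10-01 [E]
  m30 ⊆ --110,111-0,1111-
E = {--110, -0011, 01-10, 01101, 10-01}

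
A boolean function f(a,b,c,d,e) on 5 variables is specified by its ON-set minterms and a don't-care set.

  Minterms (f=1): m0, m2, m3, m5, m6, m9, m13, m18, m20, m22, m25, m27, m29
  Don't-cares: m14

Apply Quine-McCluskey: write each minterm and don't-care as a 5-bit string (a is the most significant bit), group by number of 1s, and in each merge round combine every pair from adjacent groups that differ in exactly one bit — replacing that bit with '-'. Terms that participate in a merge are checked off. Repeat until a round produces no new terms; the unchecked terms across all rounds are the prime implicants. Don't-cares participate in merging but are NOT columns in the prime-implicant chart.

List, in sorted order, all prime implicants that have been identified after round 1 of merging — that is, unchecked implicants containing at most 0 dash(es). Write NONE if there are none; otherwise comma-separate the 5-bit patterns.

size-2^0 implicants → 00000(✓)  00010(✓)  00011(✓)  00101(✓)  00110(✓)  01001(✓)  01101(✓)  01110(✓)  10010(✓)  10100(✓)  10110(✓)  11001(✓)  11011(✓)  11101(✓)
size-2^1 implicants → -0010(✓)  -0110(✓)  -1001(✓)  -1101(✓)  0-101  0-110  00-10(✓)  000-0  0001-  01-01(✓)  10-10(✓)  101-0  11-01(✓)  110-1
size-2^2 implicants → -0-10  -1-01
Unchecked terms (primes): -0-10, -1-01, 0-101, 0-110, 000-0, 0001-, 101-0, 110-1

NONE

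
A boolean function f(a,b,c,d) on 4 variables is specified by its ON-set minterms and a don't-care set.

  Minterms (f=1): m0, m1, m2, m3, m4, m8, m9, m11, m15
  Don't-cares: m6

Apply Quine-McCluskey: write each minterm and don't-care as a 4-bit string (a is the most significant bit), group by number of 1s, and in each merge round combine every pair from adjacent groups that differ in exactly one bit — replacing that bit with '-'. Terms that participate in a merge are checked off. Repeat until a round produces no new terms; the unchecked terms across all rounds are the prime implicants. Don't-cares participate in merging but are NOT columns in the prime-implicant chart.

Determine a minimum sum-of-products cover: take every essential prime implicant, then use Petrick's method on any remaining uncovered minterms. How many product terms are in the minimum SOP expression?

Round 0: 0000✓ 0001✓ 0010✓ 0011✓ 0100✓ 0110✓ 1000✓ 1001✓ 1011✓ 1111✓
Round 1: -000✓ -001✓ -011✓ 0-00✓ 0-10✓ 00-0✓ 00-1✓ 000-✓ 001-✓ 01-0✓ 1-11 10-1✓ 100-✓
Round 2: -0-1 -00- 0--0 00--
PIs = {-0-1, -00-, 0--0, 00--, 1-11}
Coverage chart:
  m0: -00-,0--0,00--
  m1: -0-1,-00-,00--
  m2: 0--0,00--
  m3: -0-1,00--
  m4: 0--0 ←essential
  m8: -00- ←essential
  m9: -0-1,-00-
  m11: -0-1,1-11
  m15: 1-11 ←essential
Essential: -00-, 0--0, 1-11
Petrick residual → -0-1
Min cover (4 terms): b'd + b'c' + a'd' + acd

4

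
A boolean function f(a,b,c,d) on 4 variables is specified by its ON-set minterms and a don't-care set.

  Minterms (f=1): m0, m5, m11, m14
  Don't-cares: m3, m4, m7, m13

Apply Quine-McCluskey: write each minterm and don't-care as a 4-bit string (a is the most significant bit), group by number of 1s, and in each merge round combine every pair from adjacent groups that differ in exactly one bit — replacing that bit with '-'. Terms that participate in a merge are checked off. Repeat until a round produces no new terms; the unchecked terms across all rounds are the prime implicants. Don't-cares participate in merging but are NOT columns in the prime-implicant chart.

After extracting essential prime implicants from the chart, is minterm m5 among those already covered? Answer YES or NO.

size-2^0 implicants → 0000(✓)  0011(✓)  0100(✓)  0101(✓)  0111(✓)  1011(✓)  1101(✓)  1110
size-2^1 implicants → -011  -101  0-00  0-11  01-1  010-
Unchecked terms (primes): -011, -101, 0-00, 0-11, 01-1, 010-, 1110
Minterm coverage:
  m0 ⊆ 0-00 [E]
  m5 ⊆ -101,01-1,010-
  m11 ⊆ -011 [E]
  m14 ⊆ 1110 [E]
E = {-011, 0-00, 1110}

NO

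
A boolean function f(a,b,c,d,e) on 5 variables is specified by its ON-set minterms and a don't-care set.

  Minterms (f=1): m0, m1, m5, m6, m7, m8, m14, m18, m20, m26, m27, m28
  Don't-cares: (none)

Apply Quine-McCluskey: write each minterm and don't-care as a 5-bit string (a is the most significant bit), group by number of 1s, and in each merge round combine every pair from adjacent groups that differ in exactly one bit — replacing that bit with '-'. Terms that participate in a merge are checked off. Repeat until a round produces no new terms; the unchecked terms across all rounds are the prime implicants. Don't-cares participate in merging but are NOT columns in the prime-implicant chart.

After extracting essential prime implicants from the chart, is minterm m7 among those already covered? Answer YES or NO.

size-2^0 implicants → 00000(✓)  00001(✓)  00101(✓)  00110(✓)  00111(✓)  01000(✓)  01110(✓)  10010(✓)  10100(✓)  11010(✓)  11011(✓)  11100(✓)
size-2^1 implicants → 0-000  0-110  00-01  0000-  001-1  0011-  1-010  1-100  1101-
Unchecked terms (primes): 0-000, 0-110, 00-01, 0000-, 001-1, 0011-, 1-010, 1-100, 1101-
Minterm coverage:
  m0 ⊆ 0-000,0000-
  m1 ⊆ 00-01,0000-
  m5 ⊆ 00-01,001-1
  m6 ⊆ 0-110,0011-
  m7 ⊆ 001-1,0011-
  m8 ⊆ 0-000 [E]
  m14 ⊆ 0-110 [E]
  m18 ⊆ 1-010 [E]
  m20 ⊆ 1-100 [E]
  m26 ⊆ 1-010,1101-
  m27 ⊆ 1101- [E]
  m28 ⊆ 1-100 [E]
E = {0-000, 0-110, 1-010, 1-100, 1101-}

NO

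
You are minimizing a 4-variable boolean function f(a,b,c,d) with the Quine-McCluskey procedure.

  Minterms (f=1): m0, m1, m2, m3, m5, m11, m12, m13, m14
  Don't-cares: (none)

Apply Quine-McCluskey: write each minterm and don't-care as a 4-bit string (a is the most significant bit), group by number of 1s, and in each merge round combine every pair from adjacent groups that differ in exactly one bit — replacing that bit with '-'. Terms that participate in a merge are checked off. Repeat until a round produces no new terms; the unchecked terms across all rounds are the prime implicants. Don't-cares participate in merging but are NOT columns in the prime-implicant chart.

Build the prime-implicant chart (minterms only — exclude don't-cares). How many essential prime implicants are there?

3

Round 0: 0000✓ 0001✓ 0010✓ 0011✓ 0101✓ 1011✓ 1100✓ 1101✓ 1110✓
Round 1: -011 -101 0-01 00-0✓ 00-1✓ 000-✓ 001-✓ 11-0 110-
Round 2: 00--
PIs = {-011, -101, 0-01, 00--, 11-0, 110-}
Coverage chart:
  m0: 00-- ←essential
  m1: 0-01,00--
  m2: 00-- ←essential
  m3: -011,00--
  m5: -101,0-01
  m11: -011 ←essential
  m12: 11-0,110-
  m13: -101,110-
  m14: 11-0 ←essential
Essential: -011, 00--, 11-0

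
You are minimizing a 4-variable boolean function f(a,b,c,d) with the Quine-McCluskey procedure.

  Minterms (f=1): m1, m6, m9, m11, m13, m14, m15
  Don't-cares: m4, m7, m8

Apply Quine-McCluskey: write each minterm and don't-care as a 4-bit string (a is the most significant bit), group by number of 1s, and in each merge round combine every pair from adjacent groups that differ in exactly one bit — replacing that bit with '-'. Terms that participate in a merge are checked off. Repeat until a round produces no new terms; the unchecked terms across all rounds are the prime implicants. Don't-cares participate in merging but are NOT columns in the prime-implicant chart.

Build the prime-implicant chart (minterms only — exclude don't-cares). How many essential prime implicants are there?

[col 0] 0001*, 0100*, 0110*, 0111*, 1000*, 1001*, 1011*, 1101*, 1110*, 1111*
[col 1] -001, -110*, -111*, 01-0, 011-*, 1-01*, 1-11*, 10-1*, 100-, 11-1*, 111-*
[col 2] -11-, 1--1
Prime implicants: -001, -11-, 01-0, 1--1, 100-
PI chart (minterm → PIs covering it):
  1 | -001  (sole → essential)
  6 | -11-,01-0
  9 | -001,1--1,100-
  11 | 1--1  (sole → essential)
  13 | 1--1  (sole → essential)
  14 | -11-  (sole → essential)
  15 | -11-,1--1
Essential prime implicants: -001, -11-, 1--1

3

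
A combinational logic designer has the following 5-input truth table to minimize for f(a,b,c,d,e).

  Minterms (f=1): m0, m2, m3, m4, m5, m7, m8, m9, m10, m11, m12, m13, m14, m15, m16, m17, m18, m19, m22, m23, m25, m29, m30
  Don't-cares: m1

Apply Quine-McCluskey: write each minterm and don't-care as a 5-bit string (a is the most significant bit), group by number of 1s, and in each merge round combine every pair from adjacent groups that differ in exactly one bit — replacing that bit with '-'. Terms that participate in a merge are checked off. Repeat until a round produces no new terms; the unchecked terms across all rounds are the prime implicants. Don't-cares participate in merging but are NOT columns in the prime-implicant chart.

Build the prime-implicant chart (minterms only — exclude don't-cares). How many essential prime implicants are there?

3

Round 0: 00000✓ 00001✓ 00010✓ 00011✓ 00100✓ 00101✓ 00111✓ 01000✓ 01001✓ 01010✓ 01011✓ 01100✓ 01101✓ 01110✓ 01111✓ 10000✓ 10001✓ 10010✓ 10011✓ 10110✓ 10111✓ 11001✓ 11101✓ 11110✓
Round 1: -0000✓ -0001✓ -0010✓ -0011✓ -0111✓ -1001✓ -1101✓ -1110 0-000✓ 0-001✓ 0-010✓ 0-011✓ 0-100✓ 0-101✓ 0-111✓ 00-00✓ 00-01✓ 00-11✓ 000-0✓ 000-1✓ 0000-✓ 0001-✓ 001-1✓ 0010-✓ 01-00✓ 01-01✓ 01-10✓ 01-11✓ 010-0✓ 010-1✓ 0100-✓ 0101-✓ 011-0✓ 011-1✓ 0110-✓ 0111-✓ 1-001✓ 1-110 10-10✓ 10-11✓ 100-0✓ 100-1✓ 1000-✓ 1001-✓ 1011-✓ 11-01✓
Round 2: --001 -0-11 -00-0✓ -00-1✓ -000-✓ -001-✓ -1-01 0--00✓ 0--01✓ 0--11✓ 0-0-0✓ 0-0-1✓ 0-00-✓ 0-01-✓ 0-1-1✓ 0-10-✓ 00--1✓ 00-0-✓ 000--✓ 01--0✓ 01--1✓ 01-0-✓ 01-1-✓ 010--✓ 011--✓ 10-1- 100--✓
Round 3: -00-- 0---1 0--0- 0-0-- 01---
PIs = {--001, -0-11, -00--, -1-01, -1110, 0---1, 0--0-, 0-0--, 01---, 1-110, 10-1-}
Coverage chart:
  m0: -00--,0--0-,0-0--
  m2: -00--,0-0--
  m3: -0-11,-00--,0---1,0-0--
  m4: 0--0- ←essential
  m5: 0---1,0--0-
  m7: -0-11,0---1
  m8: 0--0-,0-0--,01---
  m9: --001,-1-01,0---1,0--0-,0-0--,01---
  m10: 0-0--,01---
  m11: 0---1,0-0--,01---
  m12: 0--0-,01---
  m13: -1-01,0---1,0--0-,01---
  m14: -1110,01---
  m15: 0---1,01---
  m16: -00-- ←essential
  m17: --001,-00--
  m18: -00--,10-1-
  m19: -0-11,-00--,10-1-
  m22: 1-110,10-1-
  m23: -0-11,10-1-
  m25: --001,-1-01
  m29: -1-01 ←essential
  m30: -1110,1-110
Essential: -00--, -1-01, 0--0-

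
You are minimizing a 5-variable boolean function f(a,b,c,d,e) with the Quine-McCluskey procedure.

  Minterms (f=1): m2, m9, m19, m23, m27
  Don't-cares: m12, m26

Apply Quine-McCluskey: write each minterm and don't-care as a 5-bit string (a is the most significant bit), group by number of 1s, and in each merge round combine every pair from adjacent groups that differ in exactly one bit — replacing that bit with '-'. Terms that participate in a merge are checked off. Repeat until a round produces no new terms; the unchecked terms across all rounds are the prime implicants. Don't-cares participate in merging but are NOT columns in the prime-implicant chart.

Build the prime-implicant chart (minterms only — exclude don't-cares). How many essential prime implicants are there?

Round 0: 00010 01001 01100 10011✓ 10111✓ 11010✓ 11011✓
Round 1: 1-011 10-11 1101-
PIs = {00010, 01001, 01100, 1-011, 10-11, 1101-}
Coverage chart:
  m2: 00010 ←essential
  m9: 01001 ←essential
  m19: 1-011,10-11
  m23: 10-11 ←essential
  m27: 1-011,1101-
Essential: 00010, 01001, 10-11

3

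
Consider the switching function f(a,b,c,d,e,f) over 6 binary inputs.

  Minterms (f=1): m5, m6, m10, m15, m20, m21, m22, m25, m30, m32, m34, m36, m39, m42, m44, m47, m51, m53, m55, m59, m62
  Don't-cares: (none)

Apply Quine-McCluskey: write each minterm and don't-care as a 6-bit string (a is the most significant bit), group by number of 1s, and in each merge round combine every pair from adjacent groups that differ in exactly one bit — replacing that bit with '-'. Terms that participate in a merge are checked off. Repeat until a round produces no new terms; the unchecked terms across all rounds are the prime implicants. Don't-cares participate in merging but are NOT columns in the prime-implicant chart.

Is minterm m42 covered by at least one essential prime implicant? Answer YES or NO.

Round 0: 000101✓ 000110✓ 001010✓ 001111✓ 010100✓ 010101✓ 010110✓ 011001 011110✓ 100000✓ 100010✓ 100100✓ 100111✓ 101010✓ 101100✓ 101111✓ 110011✓ 110101✓ 110111✓ 111011✓ 111110✓
Round 1: -01010 -01111 -10101 -11110 0-0101 0-0110 01-110 0101-0 01010- 1-0111 10-010 10-100 10-111 100-00 1000-0 11-011 110-11 1101-1
PIs = {-01010, -01111, -10101, -11110, 0-0101, 0-0110, 01-110, 0101-0, 01010-, 011001, 1-0111, 10-010, 10-100, 10-111, 100-00, 1000-0, 11-011, 110-11, 1101-1}
Coverage chart:
  m5: 0-0101 ←essential
  m6: 0-0110 ←essential
  m10: -01010 ←essential
  m15: -01111 ←essential
  m20: 0101-0,01010-
  m21: -10101,0-0101,01010-
  m22: 0-0110,01-110,0101-0
  m25: 011001 ←essential
  m30: -11110,01-110
  m32: 100-00,1000-0
  m34: 10-010,1000-0
  m36: 10-100,100-00
  m39: 1-0111,10-111
  m42: -01010,10-010
  m44: 10-100 ←essential
  m47: -01111,10-111
  m51: 11-011,110-11
  m53: -10101,1101-1
  m55: 1-0111,110-11,1101-1
  m59: 11-011 ←essential
  m62: -11110 ←essential
Essential: -01010, -01111, -11110, 0-0101, 0-0110, 011001, 10-100, 11-011

YES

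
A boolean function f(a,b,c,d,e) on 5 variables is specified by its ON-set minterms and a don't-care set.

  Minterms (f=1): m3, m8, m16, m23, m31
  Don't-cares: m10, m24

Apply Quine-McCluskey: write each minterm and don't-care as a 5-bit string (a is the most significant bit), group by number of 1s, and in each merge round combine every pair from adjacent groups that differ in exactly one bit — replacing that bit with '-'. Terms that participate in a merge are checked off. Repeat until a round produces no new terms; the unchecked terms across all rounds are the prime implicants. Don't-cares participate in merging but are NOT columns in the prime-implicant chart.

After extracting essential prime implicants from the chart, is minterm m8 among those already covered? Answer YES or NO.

[col 0] 00011, 01000*, 01010*, 10000*, 10111*, 11000*, 11111*
[col 1] -1000, 010-0, 1-000, 1-111
Prime implicants: -1000, 00011, 010-0, 1-000, 1-111
PI chart (minterm → PIs covering it):
  3 | 00011  (sole → essential)
  8 | -1000,010-0
  16 | 1-000  (sole → essential)
  23 | 1-111  (sole → essential)
  31 | 1-111  (sole → essential)
Essential prime implicants: 00011, 1-000, 1-111

NO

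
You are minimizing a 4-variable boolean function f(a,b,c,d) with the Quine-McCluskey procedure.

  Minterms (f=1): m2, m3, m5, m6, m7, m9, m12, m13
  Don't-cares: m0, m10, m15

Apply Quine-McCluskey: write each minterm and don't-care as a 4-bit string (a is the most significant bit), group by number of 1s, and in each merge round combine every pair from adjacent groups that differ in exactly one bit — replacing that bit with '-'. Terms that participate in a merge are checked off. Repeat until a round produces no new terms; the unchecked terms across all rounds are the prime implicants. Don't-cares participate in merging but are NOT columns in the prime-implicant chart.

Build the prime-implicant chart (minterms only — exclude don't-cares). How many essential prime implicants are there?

4

Round 0: 0000✓ 0010✓ 0011✓ 0101✓ 0110✓ 0111✓ 1001✓ 1010✓ 1100✓ 1101✓ 1111✓
Round 1: -010 -101✓ -111✓ 0-10✓ 0-11✓ 00-0 001-✓ 01-1✓ 011-✓ 1-01 11-1✓ 110-
Round 2: -1-1 0-1-
PIs = {-010, -1-1, 0-1-, 00-0, 1-01, 110-}
Coverage chart:
  m2: -010,0-1-,00-0
  m3: 0-1- ←essential
  m5: -1-1 ←essential
  m6: 0-1- ←essential
  m7: -1-1,0-1-
  m9: 1-01 ←essential
  m12: 110- ←essential
  m13: -1-1,1-01,110-
Essential: -1-1, 0-1-, 1-01, 110-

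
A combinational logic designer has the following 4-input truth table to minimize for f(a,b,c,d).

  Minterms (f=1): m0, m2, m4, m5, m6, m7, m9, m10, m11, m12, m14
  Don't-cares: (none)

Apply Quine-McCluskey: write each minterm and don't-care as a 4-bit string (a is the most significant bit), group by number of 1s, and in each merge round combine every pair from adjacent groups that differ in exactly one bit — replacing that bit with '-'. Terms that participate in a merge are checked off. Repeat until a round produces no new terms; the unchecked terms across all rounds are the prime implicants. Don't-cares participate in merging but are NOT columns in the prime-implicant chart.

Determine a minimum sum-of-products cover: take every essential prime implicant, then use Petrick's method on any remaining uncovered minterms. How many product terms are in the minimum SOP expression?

size-2^0 implicants → 0000(✓)  0010(✓)  0100(✓)  0101(✓)  0110(✓)  0111(✓)  1001(✓)  1010(✓)  1011(✓)  1100(✓)  1110(✓)
size-2^1 implicants → -010(✓)  -100(✓)  -110(✓)  0-00(✓)  0-10(✓)  00-0(✓)  01-0(✓)  01-1(✓)  010-(✓)  011-(✓)  1-10(✓)  10-1  101-  11-0(✓)
size-2^2 implicants → --10  -1-0  0--0  01--
Unchecked terms (primes): --10, -1-0, 0--0, 01--, 10-1, 101-
Minterm coverage:
  m0 ⊆ 0--0 [E]
  m2 ⊆ --10,0--0
  m4 ⊆ -1-0,0--0,01--
  m5 ⊆ 01-- [E]
  m6 ⊆ --10,-1-0,0--0,01--
  m7 ⊆ 01-- [E]
  m9 ⊆ 10-1 [E]
  m10 ⊆ --10,101-
  m11 ⊆ 10-1,101-
  m12 ⊆ -1-0 [E]
  m14 ⊆ --10,-1-0
E = {-1-0, 0--0, 01--, 10-1}
Petrick residual → --10
Cover = cd' + bd' + a'd' + a'b + ab'd  |cover|=5

5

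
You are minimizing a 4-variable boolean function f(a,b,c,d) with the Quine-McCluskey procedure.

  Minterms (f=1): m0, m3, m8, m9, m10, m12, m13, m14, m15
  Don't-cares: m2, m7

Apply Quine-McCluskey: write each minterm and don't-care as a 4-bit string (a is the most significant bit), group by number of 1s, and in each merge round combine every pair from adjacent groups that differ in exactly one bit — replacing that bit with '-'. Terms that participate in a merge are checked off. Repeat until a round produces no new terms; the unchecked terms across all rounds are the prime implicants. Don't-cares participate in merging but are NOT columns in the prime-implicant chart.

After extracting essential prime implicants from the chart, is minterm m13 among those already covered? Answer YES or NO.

YES

Round 0: 0000✓ 0010✓ 0011✓ 0111✓ 1000✓ 1001✓ 1010✓ 1100✓ 1101✓ 1110✓ 1111✓
Round 1: -000✓ -010✓ -111 0-11 00-0✓ 001- 1-00✓ 1-01✓ 1-10✓ 10-0✓ 100-✓ 11-0✓ 11-1✓ 110-✓ 111-✓
Round 2: -0-0 1--0 1-0- 11--
PIs = {-0-0, -111, 0-11, 001-, 1--0, 1-0-, 11--}
Coverage chart:
  m0: -0-0 ←essential
  m3: 0-11,001-
  m8: -0-0,1--0,1-0-
  m9: 1-0- ←essential
  m10: -0-0,1--0
  m12: 1--0,1-0-,11--
  m13: 1-0-,11--
  m14: 1--0,11--
  m15: -111,11--
Essential: -0-0, 1-0-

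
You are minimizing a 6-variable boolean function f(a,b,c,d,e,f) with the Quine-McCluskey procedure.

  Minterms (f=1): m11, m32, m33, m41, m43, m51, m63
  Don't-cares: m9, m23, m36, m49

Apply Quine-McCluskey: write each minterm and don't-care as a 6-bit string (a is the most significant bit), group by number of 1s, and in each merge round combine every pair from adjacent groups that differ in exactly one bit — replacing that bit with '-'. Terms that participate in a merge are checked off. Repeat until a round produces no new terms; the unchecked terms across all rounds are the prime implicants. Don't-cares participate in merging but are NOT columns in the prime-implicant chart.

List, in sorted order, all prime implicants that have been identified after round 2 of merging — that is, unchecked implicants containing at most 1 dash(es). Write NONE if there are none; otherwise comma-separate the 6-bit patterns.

size-2^0 implicants → 001001(✓)  001011(✓)  010111  100000(✓)  100001(✓)  100100(✓)  101001(✓)  101011(✓)  110001(✓)  110011(✓)  111111
size-2^1 implicants → -01001(✓)  -01011(✓)  0010-1(✓)  1-0001  10-001  100-00  10000-  1010-1(✓)  1100-1
size-2^2 implicants → -010-1
Unchecked terms (primes): -010-1, 010111, 1-0001, 10-001, 100-00, 10000-, 1100-1, 111111

010111, 1-0001, 10-001, 100-00, 10000-, 1100-1, 111111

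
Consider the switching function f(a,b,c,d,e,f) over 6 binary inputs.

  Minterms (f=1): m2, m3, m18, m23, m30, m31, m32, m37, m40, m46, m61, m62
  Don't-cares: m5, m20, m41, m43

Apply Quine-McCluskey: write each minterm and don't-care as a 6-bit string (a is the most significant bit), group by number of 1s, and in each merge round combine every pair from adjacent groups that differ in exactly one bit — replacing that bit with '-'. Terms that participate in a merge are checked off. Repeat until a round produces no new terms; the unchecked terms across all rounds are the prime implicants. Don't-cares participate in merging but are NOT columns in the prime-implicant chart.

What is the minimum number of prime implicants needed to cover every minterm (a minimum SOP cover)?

8

size-2^0 implicants → 000010(✓)  000011(✓)  000101(✓)  010010(✓)  010100  010111(✓)  011110(✓)  011111(✓)  100000(✓)  100101(✓)  101000(✓)  101001(✓)  101011(✓)  101110(✓)  111101  111110(✓)
size-2^1 implicants → -00101  -11110  0-0010  00001-  01-111  01111-  1-1110  10-000  1010-1  10100-
Unchecked terms (primes): -00101, -11110, 0-0010, 00001-, 01-111, 010100, 01111-, 1-1110, 10-000, 1010-1, 10100-, 111101
Minterm coverage:
  m2 ⊆ 0-0010,00001-
  m3 ⊆ 00001- [E]
  m18 ⊆ 0-0010 [E]
  m23 ⊆ 01-111 [E]
  m30 ⊆ -11110,01111-
  m31 ⊆ 01-111,01111-
  m32 ⊆ 10-000 [E]
  m37 ⊆ -00101 [E]
  m40 ⊆ 10-000,10100-
  m46 ⊆ 1-1110 [E]
  m61 ⊆ 111101 [E]
  m62 ⊆ -11110,1-1110
E = {-00101, 0-0010, 00001-, 01-111, 1-1110, 10-000, 111101}
Petrick residual → -11110
Cover = b'c'de'f + bcdef' + a'c'd'ef' + a'b'c'd'e + a'bdef + acdef' + ab'd'e'f' + abcde'f  |cover|=8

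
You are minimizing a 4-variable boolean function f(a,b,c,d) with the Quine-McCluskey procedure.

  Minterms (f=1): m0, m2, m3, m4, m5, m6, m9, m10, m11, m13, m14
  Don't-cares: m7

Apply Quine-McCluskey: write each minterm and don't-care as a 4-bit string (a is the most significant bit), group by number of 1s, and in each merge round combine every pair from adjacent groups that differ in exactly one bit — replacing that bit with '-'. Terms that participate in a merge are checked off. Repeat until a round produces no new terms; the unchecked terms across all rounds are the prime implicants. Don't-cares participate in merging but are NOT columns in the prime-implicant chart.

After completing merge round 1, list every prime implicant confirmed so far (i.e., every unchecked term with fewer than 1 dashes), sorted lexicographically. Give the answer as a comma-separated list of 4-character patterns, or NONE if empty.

Round 0: 0000✓ 0010✓ 0011✓ 0100✓ 0101✓ 0110✓ 0111✓ 1001✓ 1010✓ 1011✓ 1101✓ 1110✓
Round 1: -010✓ -011✓ -101 -110✓ 0-00✓ 0-10✓ 0-11✓ 00-0✓ 001-✓ 01-0✓ 01-1✓ 010-✓ 011-✓ 1-01 1-10✓ 10-1 101-✓
Round 2: --10 -01- 0--0 0-1- 01--
PIs = {--10, -01-, -101, 0--0, 0-1-, 01--, 1-01, 10-1}

NONE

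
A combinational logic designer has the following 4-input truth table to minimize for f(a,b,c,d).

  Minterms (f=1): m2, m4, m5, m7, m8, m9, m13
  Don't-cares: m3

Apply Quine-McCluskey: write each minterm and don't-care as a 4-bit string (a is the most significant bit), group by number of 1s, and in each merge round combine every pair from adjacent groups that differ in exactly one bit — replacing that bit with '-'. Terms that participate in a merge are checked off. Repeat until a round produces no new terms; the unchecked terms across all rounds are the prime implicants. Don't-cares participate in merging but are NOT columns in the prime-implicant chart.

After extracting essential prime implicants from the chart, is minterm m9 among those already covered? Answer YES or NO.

[col 0] 0010*, 0011*, 0100*, 0101*, 0111*, 1000*, 1001*, 1101*
[col 1] -101, 0-11, 001-, 01-1, 010-, 1-01, 100-
Prime implicants: -101, 0-11, 001-, 01-1, 010-, 1-01, 100-
PI chart (minterm → PIs covering it):
  2 | 001-  (sole → essential)
  4 | 010-  (sole → essential)
  5 | -101,01-1,010-
  7 | 0-11,01-1
  8 | 100-  (sole → essential)
  9 | 1-01,100-
  13 | -101,1-01
Essential prime implicants: 001-, 010-, 100-

YES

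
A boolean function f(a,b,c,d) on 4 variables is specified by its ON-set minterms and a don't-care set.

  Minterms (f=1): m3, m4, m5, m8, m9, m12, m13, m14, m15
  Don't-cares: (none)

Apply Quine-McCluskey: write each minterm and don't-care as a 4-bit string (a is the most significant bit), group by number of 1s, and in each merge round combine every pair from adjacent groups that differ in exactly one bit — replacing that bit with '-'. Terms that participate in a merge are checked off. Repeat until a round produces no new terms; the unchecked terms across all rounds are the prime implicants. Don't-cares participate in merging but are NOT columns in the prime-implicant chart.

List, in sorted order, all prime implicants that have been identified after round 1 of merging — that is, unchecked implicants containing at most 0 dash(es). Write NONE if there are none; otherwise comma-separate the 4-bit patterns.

0011

Round 0: 0011 0100✓ 0101✓ 1000✓ 1001✓ 1100✓ 1101✓ 1110✓ 1111✓
Round 1: -100✓ -101✓ 010-✓ 1-00✓ 1-01✓ 100-✓ 11-0✓ 11-1✓ 110-✓ 111-✓
Round 2: -10- 1-0- 11--
PIs = {-10-, 0011, 1-0-, 11--}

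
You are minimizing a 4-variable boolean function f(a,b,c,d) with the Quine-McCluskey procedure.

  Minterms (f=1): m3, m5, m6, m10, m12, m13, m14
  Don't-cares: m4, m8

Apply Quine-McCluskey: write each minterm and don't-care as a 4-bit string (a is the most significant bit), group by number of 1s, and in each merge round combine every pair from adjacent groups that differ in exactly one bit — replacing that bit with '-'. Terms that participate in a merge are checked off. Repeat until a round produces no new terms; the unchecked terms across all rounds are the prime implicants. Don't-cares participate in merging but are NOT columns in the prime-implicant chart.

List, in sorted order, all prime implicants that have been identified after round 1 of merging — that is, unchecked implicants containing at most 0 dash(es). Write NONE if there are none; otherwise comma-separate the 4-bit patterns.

Round 0: 0011 0100✓ 0101✓ 0110✓ 1000✓ 1010✓ 1100✓ 1101✓ 1110✓
Round 1: -100✓ -101✓ -110✓ 01-0✓ 010-✓ 1-00✓ 1-10✓ 10-0✓ 11-0✓ 110-✓
Round 2: -1-0 -10- 1--0
PIs = {-1-0, -10-, 0011, 1--0}

0011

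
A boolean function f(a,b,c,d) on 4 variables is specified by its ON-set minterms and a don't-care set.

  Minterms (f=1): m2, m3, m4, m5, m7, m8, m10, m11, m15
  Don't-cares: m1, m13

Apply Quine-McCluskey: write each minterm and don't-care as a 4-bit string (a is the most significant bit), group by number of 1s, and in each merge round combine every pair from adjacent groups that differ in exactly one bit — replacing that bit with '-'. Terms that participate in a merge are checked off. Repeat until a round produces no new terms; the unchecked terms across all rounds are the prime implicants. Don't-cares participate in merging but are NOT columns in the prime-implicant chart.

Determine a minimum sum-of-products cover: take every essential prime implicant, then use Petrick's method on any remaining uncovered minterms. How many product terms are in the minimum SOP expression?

4

[col 0] 0001*, 0010*, 0011*, 0100*, 0101*, 0111*, 1000*, 1010*, 1011*, 1101*, 1111*
[col 1] -010*, -011*, -101*, -111*, 0-01*, 0-11*, 00-1*, 001-*, 01-1*, 010-, 1-11*, 10-0, 101-*, 11-1*
[col 2] --11, -01-, -1-1, 0--1
Prime implicants: --11, -01-, -1-1, 0--1, 010-, 10-0
PI chart (minterm → PIs covering it):
  2 | -01-  (sole → essential)
  3 | --11,-01-,0--1
  4 | 010-  (sole → essential)
  5 | -1-1,0--1,010-
  7 | --11,-1-1,0--1
  8 | 10-0  (sole → essential)
  10 | -01-,10-0
  11 | --11,-01-
  15 | --11,-1-1
Essential prime implicants: -01-, 010-, 10-0
Petrick residual → --11
Minimum SOP uses 4 PIs: cd + b'c + a'bc' + ab'd'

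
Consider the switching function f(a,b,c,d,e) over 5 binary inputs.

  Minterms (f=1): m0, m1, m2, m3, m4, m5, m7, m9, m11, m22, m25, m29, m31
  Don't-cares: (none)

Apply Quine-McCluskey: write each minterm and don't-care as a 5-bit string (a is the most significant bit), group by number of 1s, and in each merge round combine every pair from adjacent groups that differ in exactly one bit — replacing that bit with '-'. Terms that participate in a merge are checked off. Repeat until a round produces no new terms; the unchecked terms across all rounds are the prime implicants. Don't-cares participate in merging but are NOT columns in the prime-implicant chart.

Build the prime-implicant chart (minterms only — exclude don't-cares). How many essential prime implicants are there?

[col 0] 00000*, 00001*, 00010*, 00011*, 00100*, 00101*, 00111*, 01001*, 01011*, 10110, 11001*, 11101*, 11111*
[col 1] -1001, 0-001*, 0-011*, 00-00*, 00-01*, 00-11*, 000-0*, 000-1*, 0000-*, 0001-*, 001-1*, 0010-*, 010-1*, 11-01, 111-1
[col 2] 0-0-1, 00--1, 00-0-, 000--
Prime implicants: -1001, 0-0-1, 00--1, 00-0-, 000--, 10110, 11-01, 111-1
PI chart (minterm → PIs covering it):
  0 | 00-0-,000--
  1 | 0-0-1,00--1,00-0-,000--
  2 | 000--  (sole → essential)
  3 | 0-0-1,00--1,000--
  4 | 00-0-  (sole → essential)
  5 | 00--1,00-0-
  7 | 00--1  (sole → essential)
  9 | -1001,0-0-1
  11 | 0-0-1  (sole → essential)
  22 | 10110  (sole → essential)
  25 | -1001,11-01
  29 | 11-01,111-1
  31 | 111-1  (sole → essential)
Essential prime implicants: 0-0-1, 00--1, 00-0-, 000--, 10110, 111-1

6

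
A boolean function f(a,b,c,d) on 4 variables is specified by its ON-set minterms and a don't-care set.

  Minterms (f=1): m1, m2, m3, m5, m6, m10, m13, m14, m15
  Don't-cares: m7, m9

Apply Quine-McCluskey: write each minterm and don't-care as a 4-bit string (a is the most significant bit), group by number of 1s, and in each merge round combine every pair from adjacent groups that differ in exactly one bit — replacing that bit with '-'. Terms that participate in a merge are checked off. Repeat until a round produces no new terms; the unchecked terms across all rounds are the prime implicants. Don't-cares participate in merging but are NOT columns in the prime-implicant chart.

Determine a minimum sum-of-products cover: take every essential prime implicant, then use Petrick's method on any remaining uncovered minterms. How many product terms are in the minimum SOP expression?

3

size-2^0 implicants → 0001(✓)  0010(✓)  0011(✓)  0101(✓)  0110(✓)  0111(✓)  1001(✓)  1010(✓)  1101(✓)  1110(✓)  1111(✓)
size-2^1 implicants → -001(✓)  -010(✓)  -101(✓)  -110(✓)  -111(✓)  0-01(✓)  0-10(✓)  0-11(✓)  00-1(✓)  001-(✓)  01-1(✓)  011-(✓)  1-01(✓)  1-10(✓)  11-1(✓)  111-(✓)
size-2^2 implicants → --01  --10  -1-1  -11-  0--1  0-1-
Unchecked terms (primes): --01, --10, -1-1, -11-, 0--1, 0-1-
Minterm coverage:
  m1 ⊆ --01,0--1
  m2 ⊆ --10,0-1-
  m3 ⊆ 0--1,0-1-
  m5 ⊆ --01,-1-1,0--1
  m6 ⊆ --10,-11-,0-1-
  m10 ⊆ --10 [E]
  m13 ⊆ --01,-1-1
  m14 ⊆ --10,-11-
  m15 ⊆ -1-1,-11-
E = {--10}
Petrick residual → -1-1, 0--1
Cover = cd' + bd + a'd  |cover|=3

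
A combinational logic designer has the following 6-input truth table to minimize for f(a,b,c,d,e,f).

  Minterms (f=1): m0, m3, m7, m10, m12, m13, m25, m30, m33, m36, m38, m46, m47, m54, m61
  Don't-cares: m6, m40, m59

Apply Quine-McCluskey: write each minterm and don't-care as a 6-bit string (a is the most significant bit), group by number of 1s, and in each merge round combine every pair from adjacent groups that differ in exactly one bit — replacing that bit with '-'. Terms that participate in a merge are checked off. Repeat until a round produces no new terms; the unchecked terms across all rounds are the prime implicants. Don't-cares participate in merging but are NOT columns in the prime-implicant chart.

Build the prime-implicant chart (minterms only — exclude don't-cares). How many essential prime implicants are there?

11

[col 0] 000000, 000011*, 000110*, 000111*, 001010, 001100*, 001101*, 011001, 011110, 100001, 100100*, 100110*, 101000, 101110*, 101111*, 110110*, 111011, 111101
[col 1] -00110, 000-11, 00011-, 00110-, 1-0110, 10-110, 1001-0, 10111-
Prime implicants: -00110, 000-11, 000000, 00011-, 001010, 00110-, 011001, 011110, 1-0110, 10-110, 100001, 1001-0, 101000, 10111-, 111011, 111101
PI chart (minterm → PIs covering it):
  0 | 000000  (sole → essential)
  3 | 000-11  (sole → essential)
  7 | 000-11,00011-
  10 | 001010  (sole → essential)
  12 | 00110-  (sole → essential)
  13 | 00110-  (sole → essential)
  25 | 011001  (sole → essential)
  30 | 011110  (sole → essential)
  33 | 100001  (sole → essential)
  36 | 1001-0  (sole → essential)
  38 | -00110,1-0110,10-110,1001-0
  46 | 10-110,10111-
  47 | 10111-  (sole → essential)
  54 | 1-0110  (sole → essential)
  61 | 111101  (sole → essential)
Essential prime implicants: 000-11, 000000, 001010, 00110-, 011001, 011110, 1-0110, 100001, 1001-0, 10111-, 111101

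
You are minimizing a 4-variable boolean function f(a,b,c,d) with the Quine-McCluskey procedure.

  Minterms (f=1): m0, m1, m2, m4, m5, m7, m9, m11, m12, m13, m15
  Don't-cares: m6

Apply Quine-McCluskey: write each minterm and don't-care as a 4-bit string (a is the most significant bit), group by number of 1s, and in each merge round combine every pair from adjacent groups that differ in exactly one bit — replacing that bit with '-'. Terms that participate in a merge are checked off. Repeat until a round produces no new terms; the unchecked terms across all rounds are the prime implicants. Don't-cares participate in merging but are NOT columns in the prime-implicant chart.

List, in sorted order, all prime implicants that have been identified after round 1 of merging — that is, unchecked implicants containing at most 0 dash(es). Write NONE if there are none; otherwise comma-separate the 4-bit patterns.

Round 0: 0000✓ 0001✓ 0010✓ 0100✓ 0101✓ 0110✓ 0111✓ 1001✓ 1011✓ 1100✓ 1101✓ 1111✓
Round 1: -001✓ -100✓ -101✓ -111✓ 0-00✓ 0-01✓ 0-10✓ 00-0✓ 000-✓ 01-0✓ 01-1✓ 010-✓ 011-✓ 1-01✓ 1-11✓ 10-1✓ 11-1✓ 110-✓
Round 2: --01 -1-1 -10- 0--0 0-0- 01-- 1--1
PIs = {--01, -1-1, -10-, 0--0, 0-0-, 01--, 1--1}

NONE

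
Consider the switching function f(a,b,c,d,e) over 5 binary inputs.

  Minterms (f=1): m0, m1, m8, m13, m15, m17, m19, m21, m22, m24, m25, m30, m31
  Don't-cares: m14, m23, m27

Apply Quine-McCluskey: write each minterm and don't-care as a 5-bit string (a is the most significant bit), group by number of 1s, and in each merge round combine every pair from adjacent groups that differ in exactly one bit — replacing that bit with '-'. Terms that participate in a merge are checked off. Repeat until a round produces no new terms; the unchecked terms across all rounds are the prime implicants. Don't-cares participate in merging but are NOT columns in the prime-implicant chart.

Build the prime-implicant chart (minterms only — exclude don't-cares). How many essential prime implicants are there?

3

[col 0] 00000*, 00001*, 01000*, 01101*, 01110*, 01111*, 10001*, 10011*, 10101*, 10110*, 10111*, 11000*, 11001*, 11011*, 11110*, 11111*
[col 1] -0001, -1000, -1110*, -1111*, 0-000, 0000-, 011-1, 0111-*, 1-001*, 1-011*, 1-110*, 1-111*, 10-01*, 10-11*, 100-1*, 101-1*, 1011-*, 11-11*, 110-1*, 1100-, 1111-*
[col 2] -111-, 1--11, 1-0-1, 1-11-, 10--1
Prime implicants: -0001, -1000, -111-, 0-000, 0000-, 011-1, 1--11, 1-0-1, 1-11-, 10--1, 1100-
PI chart (minterm → PIs covering it):
  0 | 0-000,0000-
  1 | -0001,0000-
  8 | -1000,0-000
  13 | 011-1  (sole → essential)
  15 | -111-,011-1
  17 | -0001,1-0-1,10--1
  19 | 1--11,1-0-1,10--1
  21 | 10--1  (sole → essential)
  22 | 1-11-  (sole → essential)
  24 | -1000,1100-
  25 | 1-0-1,1100-
  30 | -111-,1-11-
  31 | -111-,1--11,1-11-
Essential prime implicants: 011-1, 1-11-, 10--1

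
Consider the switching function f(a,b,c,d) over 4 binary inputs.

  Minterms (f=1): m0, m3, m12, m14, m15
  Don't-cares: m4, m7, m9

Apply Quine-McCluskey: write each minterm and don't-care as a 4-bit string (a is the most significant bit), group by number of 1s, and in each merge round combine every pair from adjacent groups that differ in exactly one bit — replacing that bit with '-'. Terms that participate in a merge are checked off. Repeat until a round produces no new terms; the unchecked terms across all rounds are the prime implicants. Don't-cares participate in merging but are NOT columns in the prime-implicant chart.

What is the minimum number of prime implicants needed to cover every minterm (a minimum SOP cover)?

Round 0: 0000✓ 0011✓ 0100✓ 0111✓ 1001 1100✓ 1110✓ 1111✓
Round 1: -100 -111 0-00 0-11 11-0 111-
PIs = {-100, -111, 0-00, 0-11, 1001, 11-0, 111-}
Coverage chart:
  m0: 0-00 ←essential
  m3: 0-11 ←essential
  m12: -100,11-0
  m14: 11-0,111-
  m15: -111,111-
Essential: 0-00, 0-11
Petrick residual → -100, 111-
Min cover (4 terms): bc'd' + a'c'd' + a'cd + abc

4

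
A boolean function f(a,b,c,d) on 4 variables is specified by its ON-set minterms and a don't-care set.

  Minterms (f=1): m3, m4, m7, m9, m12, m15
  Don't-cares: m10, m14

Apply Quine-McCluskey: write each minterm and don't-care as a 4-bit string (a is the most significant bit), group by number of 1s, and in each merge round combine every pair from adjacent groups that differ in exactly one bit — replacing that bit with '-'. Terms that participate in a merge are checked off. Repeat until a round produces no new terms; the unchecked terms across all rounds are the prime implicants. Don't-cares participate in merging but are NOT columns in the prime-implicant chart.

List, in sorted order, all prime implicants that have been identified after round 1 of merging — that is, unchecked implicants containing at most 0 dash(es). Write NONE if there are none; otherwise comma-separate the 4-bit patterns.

Round 0: 0011✓ 0100✓ 0111✓ 1001 1010✓ 1100✓ 1110✓ 1111✓
Round 1: -100 -111 0-11 1-10 11-0 111-
PIs = {-100, -111, 0-11, 1-10, 1001, 11-0, 111-}

1001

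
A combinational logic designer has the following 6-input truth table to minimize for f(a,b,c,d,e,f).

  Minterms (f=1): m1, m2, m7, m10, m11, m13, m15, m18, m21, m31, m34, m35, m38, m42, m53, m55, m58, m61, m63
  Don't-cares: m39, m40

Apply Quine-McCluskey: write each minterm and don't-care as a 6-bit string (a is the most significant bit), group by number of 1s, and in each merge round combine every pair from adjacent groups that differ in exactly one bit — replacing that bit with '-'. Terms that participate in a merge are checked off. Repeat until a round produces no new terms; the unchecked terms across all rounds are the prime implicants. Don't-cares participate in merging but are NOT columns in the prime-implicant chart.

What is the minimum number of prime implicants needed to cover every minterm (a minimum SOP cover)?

10

size-2^0 implicants → 000001  000010(✓)  000111(✓)  001010(✓)  001011(✓)  001101(✓)  001111(✓)  010010(✓)  010101(✓)  011111(✓)  100010(✓)  100011(✓)  100110(✓)  100111(✓)  101000(✓)  101010(✓)  110101(✓)  110111(✓)  111010(✓)  111101(✓)  111111(✓)
size-2^1 implicants → -00010(✓)  -00111  -01010(✓)  -10101  -11111  0-0010  0-1111  00-010(✓)  00-111  001-11  00101-  0011-1  1-0111  1-1010  10-010(✓)  100-10(✓)  100-11(✓)  10001-(✓)  10011-(✓)  1010-0  11-101(✓)  11-111(✓)  1101-1(✓)  1111-1(✓)
size-2^2 implicants → -0-010  100-1-  11-1-1
Unchecked terms (primes): -0-010, -00111, -10101, -11111, 0-0010, 0-1111, 00-111, 000001, 001-11, 00101-, 0011-1, 1-0111, 1-1010, 100-1-, 1010-0, 11-1-1
Minterm coverage:
  m1 ⊆ 000001 [E]
  m2 ⊆ -0-010,0-0010
  m7 ⊆ -00111,00-111
  m10 ⊆ -0-010,00101-
  m11 ⊆ 001-11,00101-
  m13 ⊆ 0011-1 [E]
  m15 ⊆ 0-1111,00-111,001-11,0011-1
  m18 ⊆ 0-0010 [E]
  m21 ⊆ -10101 [E]
  m31 ⊆ -11111,0-1111
  m34 ⊆ -0-010,100-1-
  m35 ⊆ 100-1- [E]
  m38 ⊆ 100-1- [E]
  m42 ⊆ -0-010,1-1010,1010-0
  m53 ⊆ -10101,11-1-1
  m55 ⊆ 1-0111,11-1-1
  m58 ⊆ 1-1010 [E]
  m61 ⊆ 11-1-1 [E]
  m63 ⊆ -11111,11-1-1
E = {-10101, 0-0010, 000001, 0011-1, 1-1010, 100-1-, 11-1-1}
Petrick residual → -00111, -11111, 00101-
Cover = b'c'def + bc'de'f + bcdef + a'c'd'ef' + a'b'c'd'e'f + a'b'cd'e + a'b'cdf + acd'ef' + ab'c'e + abdf  |cover|=10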